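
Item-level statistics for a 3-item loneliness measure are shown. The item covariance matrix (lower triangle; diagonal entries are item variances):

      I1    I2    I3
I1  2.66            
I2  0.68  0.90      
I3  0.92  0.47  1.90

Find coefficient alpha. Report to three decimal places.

sum of item variances = 2.66 + 0.90 + 1.90 = 5.46
Sum of off-diagonal covariances = 2.07
σ²_T = 5.46 + 2 × 2.07 = 9.60
α = (k/(k−1))·(1 − sum of item variances/σ²_T) = (3/2)·(1 − 5.46/9.60) = 0.647

α = 0.647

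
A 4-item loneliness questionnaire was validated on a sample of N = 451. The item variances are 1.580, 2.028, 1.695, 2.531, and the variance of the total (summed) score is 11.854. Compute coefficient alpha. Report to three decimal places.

coefficient alpha = 0.452

Σσᵢ² = 1.580 + 2.028 + 1.695 + 2.531 = 7.834
α = (k/(k−1))·(1 − Σσᵢ²/σ²_total) = (4/3)·(1 − 7.834/11.854) = 0.452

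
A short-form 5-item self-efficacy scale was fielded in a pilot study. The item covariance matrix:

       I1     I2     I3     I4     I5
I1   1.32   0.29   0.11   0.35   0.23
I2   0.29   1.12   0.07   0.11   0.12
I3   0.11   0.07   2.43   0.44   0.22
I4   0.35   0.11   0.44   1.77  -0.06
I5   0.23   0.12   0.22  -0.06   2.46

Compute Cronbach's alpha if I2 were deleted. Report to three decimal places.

Remaining items: I1, I3, I4, I5 (k = 4).
Σσ²ᵢ = 1.32 + 2.43 + 1.77 + 2.46 = 7.98
σ²_T = 7.98 + 2 × 1.29 = 10.56
α (item deleted) = (4/3)·(1 − 7.98/10.56) = 0.326

α = 0.326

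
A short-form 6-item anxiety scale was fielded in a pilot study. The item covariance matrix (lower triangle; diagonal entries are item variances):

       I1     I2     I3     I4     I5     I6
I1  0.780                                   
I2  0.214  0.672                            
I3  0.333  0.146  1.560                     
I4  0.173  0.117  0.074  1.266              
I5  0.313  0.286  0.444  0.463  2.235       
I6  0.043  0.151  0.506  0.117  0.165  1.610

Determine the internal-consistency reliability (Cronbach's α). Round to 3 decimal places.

Σσ²ᵢ = 0.780 + 0.672 + 1.560 + 1.266 + 2.235 + 1.610 = 8.123
Sum of off-diagonal covariances = 3.545
Var(T) = 8.123 + 2 × 3.545 = 15.213
α = (k/(k−1))·(1 − Σσ²ᵢ/Var(T)) = (6/5)·(1 − 8.123/15.213) = 0.559

Cronbach's α = 0.559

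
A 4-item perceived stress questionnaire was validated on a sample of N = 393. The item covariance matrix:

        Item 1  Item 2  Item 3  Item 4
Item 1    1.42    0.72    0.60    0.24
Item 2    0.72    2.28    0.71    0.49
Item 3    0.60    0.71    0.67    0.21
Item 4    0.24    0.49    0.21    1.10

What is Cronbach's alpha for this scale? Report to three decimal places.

Σσ²ᵢ = 1.42 + 2.28 + 0.67 + 1.10 = 5.47
Σ_{i<j} σ_ij = 2.97
Var(T) = 5.47 + 2 × 2.97 = 11.41
α = (k/(k−1))·(1 − Σσ²ᵢ/Var(T)) = (4/3)·(1 − 5.47/11.41) = 0.694

Cronbach's alpha = 0.694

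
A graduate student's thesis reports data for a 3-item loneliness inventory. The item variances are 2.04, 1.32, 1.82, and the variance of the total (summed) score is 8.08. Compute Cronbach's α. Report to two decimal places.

Cronbach's α = 0.54

Σσ²ᵢ = 2.04 + 1.32 + 1.82 = 5.18
α = (k/(k−1))·(1 − Σσ²ᵢ/σ²_T) = (3/2)·(1 − 5.18/8.08) = 0.54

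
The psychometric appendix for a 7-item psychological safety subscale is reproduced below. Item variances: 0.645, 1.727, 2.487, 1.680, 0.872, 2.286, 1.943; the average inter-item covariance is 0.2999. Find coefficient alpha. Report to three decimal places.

α = 0.606

ΣVar(i) = 0.645 + 1.727 + 2.487 + 1.680 + 0.872 + 2.286 + 1.943 = 11.640
Sum of the 21 distinct covariances = 21 × 0.2999 = 6.2979
σ²_T = ΣVar(i) + 2·Σcov = 11.640 + 2 × 6.2979 = 24.2358
α = (7/6)·(1 − 11.640/24.2358) = 0.606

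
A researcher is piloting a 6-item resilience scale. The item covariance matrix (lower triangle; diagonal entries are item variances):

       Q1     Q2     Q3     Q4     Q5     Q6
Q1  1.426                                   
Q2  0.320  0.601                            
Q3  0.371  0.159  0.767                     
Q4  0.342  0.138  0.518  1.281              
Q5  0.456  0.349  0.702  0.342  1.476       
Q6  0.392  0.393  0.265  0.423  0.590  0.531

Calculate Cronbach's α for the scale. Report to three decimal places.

ΣVar(i) = 1.426 + 0.601 + 0.767 + 1.281 + 1.476 + 0.531 = 6.082
Sum of the distinct covariances = 5.760
total variance = 6.082 + 2 × 5.760 = 17.602
α = (k/(k−1))·(1 − ΣVar(i)/total variance) = (6/5)·(1 − 6.082/17.602) = 0.785

α = 0.785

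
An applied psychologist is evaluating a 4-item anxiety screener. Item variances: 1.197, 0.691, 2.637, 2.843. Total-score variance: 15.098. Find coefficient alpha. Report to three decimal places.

α = 0.683

ΣVar(i) = 1.197 + 0.691 + 2.637 + 2.843 = 7.368
α = (k/(k−1))·(1 − ΣVar(i)/σ²_T) = (4/3)·(1 − 7.368/15.098) = 0.683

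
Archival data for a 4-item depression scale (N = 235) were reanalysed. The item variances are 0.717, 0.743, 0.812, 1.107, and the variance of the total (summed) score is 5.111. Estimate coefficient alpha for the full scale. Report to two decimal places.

α = 0.45

ΣVar(i) = 0.717 + 0.743 + 0.812 + 1.107 = 3.379
α = (k/(k−1))·(1 − ΣVar(i)/σ²_total) = (4/3)·(1 − 3.379/5.111) = 0.45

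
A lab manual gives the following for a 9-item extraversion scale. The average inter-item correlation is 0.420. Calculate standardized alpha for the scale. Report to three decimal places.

Standardized α = k·r̄ / (1 + (k−1)·r̄) = 9 × 0.420 / (1 + 8 × 0.420)
  = 3.7800 / 4.3600 = 0.867

α = 0.867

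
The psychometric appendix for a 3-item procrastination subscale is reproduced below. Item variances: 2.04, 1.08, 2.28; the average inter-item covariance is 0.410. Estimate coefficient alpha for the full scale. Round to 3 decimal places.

α = 0.469

Σσ²ᵢ = 2.04 + 1.08 + 2.28 = 5.40
Sum of the 3 distinct covariances = 3 × 0.410 = 1.230
σ²_total = Σσ²ᵢ + 2·Σcov = 5.40 + 2 × 1.230 = 7.860
α = (3/2)·(1 − 5.40/7.860) = 0.469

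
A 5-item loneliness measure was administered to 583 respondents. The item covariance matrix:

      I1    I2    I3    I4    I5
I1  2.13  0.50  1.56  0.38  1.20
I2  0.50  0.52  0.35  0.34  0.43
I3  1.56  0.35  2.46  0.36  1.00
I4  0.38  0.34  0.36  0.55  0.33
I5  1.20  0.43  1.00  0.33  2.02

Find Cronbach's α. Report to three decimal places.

Σσ²ᵢ = 2.13 + 0.52 + 2.46 + 0.55 + 2.02 = 7.68
Sum of the distinct covariances = 6.45
σ²_total = 7.68 + 2 × 6.45 = 20.58
α = (k/(k−1))·(1 − Σσ²ᵢ/σ²_total) = (5/4)·(1 − 7.68/20.58) = 0.784

Cronbach's α = 0.784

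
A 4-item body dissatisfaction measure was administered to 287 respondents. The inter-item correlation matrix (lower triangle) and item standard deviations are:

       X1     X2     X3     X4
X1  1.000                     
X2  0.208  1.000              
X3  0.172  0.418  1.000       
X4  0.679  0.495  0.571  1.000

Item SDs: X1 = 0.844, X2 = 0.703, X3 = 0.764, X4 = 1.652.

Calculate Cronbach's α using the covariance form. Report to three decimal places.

Cronbach's α = 0.726

Σσ²ᵢ = 0.844² + 0.703² + 0.764² + 1.652² = 4.5193
Covariances σ_ij = r_ij · s_i · s_j:
  σ(X1,X2) = 0.208 × 0.844 × 0.703 = 0.1234
  σ(X1,X3) = 0.172 × 0.844 × 0.764 = 0.1109
  σ(X1,X4) = 0.679 × 0.844 × 1.652 = 0.9467
  σ(X2,X3) = 0.418 × 0.703 × 0.764 = 0.2245
  σ(X2,X4) = 0.495 × 0.703 × 1.652 = 0.5749
  σ(X3,X4) = 0.571 × 0.764 × 1.652 = 0.7207
σ²_T = Σσ²ᵢ + 2·Σσ_ij = 4.5193 + 2 × 2.7011 = 9.9215
α = (4/3)·(1 − 4.5193/9.9215) = 0.726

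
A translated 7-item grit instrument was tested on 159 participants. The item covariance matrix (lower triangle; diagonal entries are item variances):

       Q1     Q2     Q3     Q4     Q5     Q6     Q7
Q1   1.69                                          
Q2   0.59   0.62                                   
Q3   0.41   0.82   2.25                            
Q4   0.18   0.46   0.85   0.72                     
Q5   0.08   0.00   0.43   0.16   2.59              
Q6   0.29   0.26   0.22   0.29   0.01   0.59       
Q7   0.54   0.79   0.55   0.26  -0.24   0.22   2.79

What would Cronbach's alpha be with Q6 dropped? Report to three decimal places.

Cronbach's alpha = 0.629

Remaining items: Q1, Q2, Q3, Q4, Q5, Q7 (k = 6).
Σσᵢ² = 1.69 + 0.62 + 2.25 + 0.72 + 2.59 + 2.79 = 10.66
total variance = 10.66 + 2 × 5.88 = 22.42
α (item deleted) = (6/5)·(1 − 10.66/22.42) = 0.629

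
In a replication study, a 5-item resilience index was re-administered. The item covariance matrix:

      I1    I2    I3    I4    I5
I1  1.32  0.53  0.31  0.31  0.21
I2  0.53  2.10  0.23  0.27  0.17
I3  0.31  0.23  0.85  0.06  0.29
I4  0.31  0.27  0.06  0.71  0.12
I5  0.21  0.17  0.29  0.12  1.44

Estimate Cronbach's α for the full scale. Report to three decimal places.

sum of item variances = 1.32 + 2.10 + 0.85 + 0.71 + 1.44 = 6.42
Σ_{i<j} σ_ij = 2.50
total variance = 6.42 + 2 × 2.50 = 11.42
α = (k/(k−1))·(1 − sum of item variances/total variance) = (5/4)·(1 − 6.42/11.42) = 0.547

α = 0.547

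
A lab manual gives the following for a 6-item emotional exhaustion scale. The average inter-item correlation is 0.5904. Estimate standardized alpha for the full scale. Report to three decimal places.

standardized alpha = 0.896

Standardized α = k·r̄ / (1 + (k−1)·r̄) = 6 × 0.5904 / (1 + 5 × 0.5904)
  = 3.5424 / 3.9520 = 0.896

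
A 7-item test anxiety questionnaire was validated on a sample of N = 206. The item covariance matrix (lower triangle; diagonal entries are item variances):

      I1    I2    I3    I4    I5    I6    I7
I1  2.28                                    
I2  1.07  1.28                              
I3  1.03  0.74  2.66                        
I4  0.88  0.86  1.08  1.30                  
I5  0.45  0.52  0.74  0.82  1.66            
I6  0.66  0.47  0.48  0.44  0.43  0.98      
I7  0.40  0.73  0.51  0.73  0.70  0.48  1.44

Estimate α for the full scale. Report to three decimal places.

α = 0.829

sum of item variances = 2.28 + 1.28 + 2.66 + 1.30 + 1.66 + 0.98 + 1.44 = 11.60
Sum of the distinct covariances = 14.22
total variance = 11.60 + 2 × 14.22 = 40.04
α = (k/(k−1))·(1 − sum of item variances/total variance) = (7/6)·(1 − 11.60/40.04) = 0.829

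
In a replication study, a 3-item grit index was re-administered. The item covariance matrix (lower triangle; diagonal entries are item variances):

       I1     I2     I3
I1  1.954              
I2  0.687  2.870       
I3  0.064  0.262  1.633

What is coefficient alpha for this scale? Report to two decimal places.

α = 0.36

Σσᵢ² = 1.954 + 2.870 + 1.633 = 6.457
Sum of the distinct covariances = 1.013
σ²_total = 6.457 + 2 × 1.013 = 8.483
α = (k/(k−1))·(1 − Σσᵢ²/σ²_total) = (3/2)·(1 − 6.457/8.483) = 0.36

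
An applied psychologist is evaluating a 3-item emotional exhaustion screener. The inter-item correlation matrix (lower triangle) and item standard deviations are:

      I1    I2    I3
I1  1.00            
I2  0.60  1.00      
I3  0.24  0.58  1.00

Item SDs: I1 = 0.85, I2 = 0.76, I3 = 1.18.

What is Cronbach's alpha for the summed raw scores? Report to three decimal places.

Cronbach's alpha = 0.691

Σσ²ᵢ = 0.85² + 0.76² + 1.18² = 2.6925
Covariances σ_ij = r_ij · s_i · s_j:
  σ(I1,I2) = 0.60 × 0.85 × 0.76 = 0.3876
  σ(I1,I3) = 0.24 × 0.85 × 1.18 = 0.2407
  σ(I2,I3) = 0.58 × 0.76 × 1.18 = 0.5201
σ²_T = Σσ²ᵢ + 2·Σσ_ij = 2.6925 + 2 × 1.1484 = 4.9893
α = (3/2)·(1 − 2.6925/4.9893) = 0.691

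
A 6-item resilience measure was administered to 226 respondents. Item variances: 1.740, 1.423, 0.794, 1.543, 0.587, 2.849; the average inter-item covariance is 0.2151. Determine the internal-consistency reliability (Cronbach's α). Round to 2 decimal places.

ΣVar(i) = 1.740 + 1.423 + 0.794 + 1.543 + 0.587 + 2.849 = 8.936
Sum of the 15 distinct covariances = 15 × 0.2151 = 3.2265
σ²_total = ΣVar(i) + 2·Σcov = 8.936 + 2 × 3.2265 = 15.3890
α = (6/5)·(1 − 8.936/15.3890) = 0.50

Cronbach's α = 0.50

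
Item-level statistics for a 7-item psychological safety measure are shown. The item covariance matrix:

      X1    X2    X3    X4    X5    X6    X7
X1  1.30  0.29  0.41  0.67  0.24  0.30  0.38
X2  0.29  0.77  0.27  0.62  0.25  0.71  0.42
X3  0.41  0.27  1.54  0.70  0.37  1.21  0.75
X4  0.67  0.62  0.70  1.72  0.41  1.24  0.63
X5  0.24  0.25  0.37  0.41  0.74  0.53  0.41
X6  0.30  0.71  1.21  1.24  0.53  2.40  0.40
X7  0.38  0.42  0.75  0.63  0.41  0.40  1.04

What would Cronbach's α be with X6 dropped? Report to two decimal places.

α = 0.79

Remaining items: X1, X2, X3, X4, X5, X7 (k = 6).
Σσ²ᵢ = 1.30 + 0.77 + 1.54 + 1.72 + 0.74 + 1.04 = 7.11
σ²_T = 7.11 + 2 × 6.82 = 20.75
α (item deleted) = (6/5)·(1 − 7.11/20.75) = 0.79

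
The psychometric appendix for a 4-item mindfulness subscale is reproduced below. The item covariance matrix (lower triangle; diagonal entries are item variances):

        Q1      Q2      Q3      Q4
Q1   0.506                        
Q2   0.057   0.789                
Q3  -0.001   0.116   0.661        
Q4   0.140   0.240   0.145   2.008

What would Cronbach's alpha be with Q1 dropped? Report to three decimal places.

Remaining items: Q2, Q3, Q4 (k = 3).
Σσᵢ² = 0.789 + 0.661 + 2.008 = 3.458
σ²_total = 3.458 + 2 × 0.501 = 4.460
α (item deleted) = (3/2)·(1 − 3.458/4.460) = 0.337

Cronbach's alpha = 0.337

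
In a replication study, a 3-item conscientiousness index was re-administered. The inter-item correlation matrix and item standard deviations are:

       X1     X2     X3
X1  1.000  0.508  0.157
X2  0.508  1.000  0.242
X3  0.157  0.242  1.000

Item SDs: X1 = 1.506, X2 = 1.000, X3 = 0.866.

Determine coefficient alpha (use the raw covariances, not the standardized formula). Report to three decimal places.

α = 0.555

Σσ²ᵢ = 1.506² + 1.000² + 0.866² = 4.0180
Covariances σ_ij = r_ij · s_i · s_j:
  σ(X1,X2) = 0.508 × 1.506 × 1.000 = 0.7650
  σ(X1,X3) = 0.157 × 1.506 × 0.866 = 0.2048
  σ(X2,X3) = 0.242 × 1.000 × 0.866 = 0.2096
σ²_T = Σσ²ᵢ + 2·Σσ_ij = 4.0180 + 2 × 1.1794 = 6.3768
α = (3/2)·(1 − 4.0180/6.3768) = 0.555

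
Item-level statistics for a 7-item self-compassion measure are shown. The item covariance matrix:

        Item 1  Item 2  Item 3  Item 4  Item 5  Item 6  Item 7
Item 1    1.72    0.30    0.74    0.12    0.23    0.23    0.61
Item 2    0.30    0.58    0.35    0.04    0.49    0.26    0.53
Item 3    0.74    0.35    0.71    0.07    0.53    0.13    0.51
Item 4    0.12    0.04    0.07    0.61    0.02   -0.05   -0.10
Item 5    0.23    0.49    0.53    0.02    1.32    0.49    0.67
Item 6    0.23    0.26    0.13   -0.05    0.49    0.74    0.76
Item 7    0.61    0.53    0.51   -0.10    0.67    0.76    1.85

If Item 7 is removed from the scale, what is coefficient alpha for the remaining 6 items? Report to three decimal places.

Remaining items: Item 1, Item 2, Item 3, Item 4, Item 5, Item 6 (k = 6).
ΣVar(i) = 1.72 + 0.58 + 0.71 + 0.61 + 1.32 + 0.74 = 5.68
Var(T) = 5.68 + 2 × 3.95 = 13.58
α (item deleted) = (6/5)·(1 − 5.68/13.58) = 0.698

coefficient alpha = 0.698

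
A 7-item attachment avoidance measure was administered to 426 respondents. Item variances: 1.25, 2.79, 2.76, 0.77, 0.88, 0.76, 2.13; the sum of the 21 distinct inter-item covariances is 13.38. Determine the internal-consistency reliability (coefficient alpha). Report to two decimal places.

Σσᵢ² = 1.25 + 2.79 + 2.76 + 0.77 + 0.88 + 0.76 + 2.13 = 11.34
Sum of distinct covariances = 13.38
σ²_total = Σσᵢ² + 2·Σcov = 11.34 + 2 × 13.38 = 38.10
α = (7/6)·(1 − 11.34/38.10) = 0.82

coefficient alpha = 0.82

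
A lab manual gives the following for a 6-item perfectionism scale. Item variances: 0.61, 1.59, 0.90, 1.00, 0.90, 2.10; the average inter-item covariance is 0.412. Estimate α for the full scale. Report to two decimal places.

α = 0.76

Σσᵢ² = 0.61 + 1.59 + 0.90 + 1.00 + 0.90 + 2.10 = 7.10
Sum of the 15 distinct covariances = 15 × 0.412 = 6.180
total variance = Σσᵢ² + 2·Σcov = 7.10 + 2 × 6.180 = 19.460
α = (6/5)·(1 − 7.10/19.460) = 0.76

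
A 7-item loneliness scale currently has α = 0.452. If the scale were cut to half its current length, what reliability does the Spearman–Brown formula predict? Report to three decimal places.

Length factor m = 1/2
α' = m·α / (1 − (1−m)·α)
   = 1/2 × 0.452 / (1 − (1 − 1/2) × 0.452)
   = 0.2260 / 0.7740 = 0.292

predicted reliability = 0.292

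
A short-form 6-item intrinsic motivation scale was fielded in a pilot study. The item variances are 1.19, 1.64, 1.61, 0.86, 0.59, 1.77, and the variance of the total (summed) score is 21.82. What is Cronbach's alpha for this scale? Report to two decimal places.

Cronbach's alpha = 0.78

ΣVar(i) = 1.19 + 1.64 + 1.61 + 0.86 + 0.59 + 1.77 = 7.66
α = (k/(k−1))·(1 − ΣVar(i)/σ²_total) = (6/5)·(1 − 7.66/21.82) = 0.78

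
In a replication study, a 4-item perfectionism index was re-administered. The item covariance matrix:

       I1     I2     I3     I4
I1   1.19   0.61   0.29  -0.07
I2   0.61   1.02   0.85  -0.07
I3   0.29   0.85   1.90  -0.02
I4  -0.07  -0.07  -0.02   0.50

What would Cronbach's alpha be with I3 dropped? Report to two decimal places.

Remaining items: I1, I2, I4 (k = 3).
Σσᵢ² = 1.19 + 1.02 + 0.50 = 2.71
σ²_T = 2.71 + 2 × 0.47 = 3.65
α (item deleted) = (3/2)·(1 − 2.71/3.65) = 0.39

α = 0.39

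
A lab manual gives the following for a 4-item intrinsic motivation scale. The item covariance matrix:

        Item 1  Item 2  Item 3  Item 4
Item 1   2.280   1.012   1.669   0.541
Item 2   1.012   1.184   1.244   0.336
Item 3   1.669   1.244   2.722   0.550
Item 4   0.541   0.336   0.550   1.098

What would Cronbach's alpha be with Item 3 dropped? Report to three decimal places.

Remaining items: Item 1, Item 2, Item 4 (k = 3).
Σσᵢ² = 2.280 + 1.184 + 1.098 = 4.562
Var(T) = 4.562 + 2 × 1.889 = 8.340
α (item deleted) = (3/2)·(1 − 4.562/8.340) = 0.679

Cronbach's alpha = 0.679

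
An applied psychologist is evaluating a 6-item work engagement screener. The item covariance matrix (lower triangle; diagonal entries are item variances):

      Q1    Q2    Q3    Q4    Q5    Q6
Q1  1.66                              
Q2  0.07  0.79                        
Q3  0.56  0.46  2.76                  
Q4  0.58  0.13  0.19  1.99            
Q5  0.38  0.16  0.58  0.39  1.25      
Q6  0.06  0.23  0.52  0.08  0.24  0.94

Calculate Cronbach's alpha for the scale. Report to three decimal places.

α = 0.596

sum of item variances = 1.66 + 0.79 + 2.76 + 1.99 + 1.25 + 0.94 = 9.39
Σ_{i<j} σ_ij = 4.63
σ²_total = 9.39 + 2 × 4.63 = 18.65
α = (k/(k−1))·(1 − sum of item variances/σ²_total) = (6/5)·(1 − 9.39/18.65) = 0.596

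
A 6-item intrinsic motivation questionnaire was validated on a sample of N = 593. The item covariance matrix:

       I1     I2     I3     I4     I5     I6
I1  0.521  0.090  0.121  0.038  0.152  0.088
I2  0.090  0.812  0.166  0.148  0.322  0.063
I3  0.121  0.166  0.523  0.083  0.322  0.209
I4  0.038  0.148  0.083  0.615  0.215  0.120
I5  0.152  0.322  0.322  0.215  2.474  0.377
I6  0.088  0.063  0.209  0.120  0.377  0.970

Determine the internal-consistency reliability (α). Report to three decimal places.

α = 0.551

ΣVar(i) = 0.521 + 0.812 + 0.523 + 0.615 + 2.474 + 0.970 = 5.915
Σ_{i<j} σ_ij = 2.514
total variance = 5.915 + 2 × 2.514 = 10.943
α = (k/(k−1))·(1 − ΣVar(i)/total variance) = (6/5)·(1 − 5.915/10.943) = 0.551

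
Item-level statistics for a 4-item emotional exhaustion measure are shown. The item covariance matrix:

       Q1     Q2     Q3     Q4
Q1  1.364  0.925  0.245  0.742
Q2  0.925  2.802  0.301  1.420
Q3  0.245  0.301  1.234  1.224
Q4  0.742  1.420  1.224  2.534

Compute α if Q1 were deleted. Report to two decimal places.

α = 0.71

Remaining items: Q2, Q3, Q4 (k = 3).
Σσᵢ² = 2.802 + 1.234 + 2.534 = 6.570
Var(T) = 6.570 + 2 × 2.945 = 12.460
α (item deleted) = (3/2)·(1 − 6.570/12.460) = 0.71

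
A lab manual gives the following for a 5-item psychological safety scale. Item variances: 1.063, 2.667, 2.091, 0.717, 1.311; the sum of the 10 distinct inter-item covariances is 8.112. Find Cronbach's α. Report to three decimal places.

ΣVar(i) = 1.063 + 2.667 + 2.091 + 0.717 + 1.311 = 7.849
Sum of distinct covariances = 8.112
Var(T) = ΣVar(i) + 2·Σcov = 7.849 + 2 × 8.112 = 24.073
α = (5/4)·(1 − 7.849/24.073) = 0.842

α = 0.842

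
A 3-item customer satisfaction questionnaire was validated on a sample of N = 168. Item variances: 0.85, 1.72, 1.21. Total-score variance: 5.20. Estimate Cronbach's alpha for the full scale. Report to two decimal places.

sum of item variances = 0.85 + 1.72 + 1.21 = 3.78
α = (k/(k−1))·(1 − sum of item variances/σ²_total) = (3/2)·(1 − 3.78/5.20) = 0.41

Cronbach's alpha = 0.41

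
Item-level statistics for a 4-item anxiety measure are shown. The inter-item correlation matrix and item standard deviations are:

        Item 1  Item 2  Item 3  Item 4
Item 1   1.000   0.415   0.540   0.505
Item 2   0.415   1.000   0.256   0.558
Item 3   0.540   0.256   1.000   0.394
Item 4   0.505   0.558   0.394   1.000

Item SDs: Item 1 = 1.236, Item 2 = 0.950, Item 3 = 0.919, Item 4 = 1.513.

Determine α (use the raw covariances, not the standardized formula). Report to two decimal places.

Σσ²ᵢ = 1.236² + 0.950² + 0.919² + 1.513² = 5.5639
Covariances σ_ij = r_ij · s_i · s_j:
  σ(Item 1,Item 2) = 0.415 × 1.236 × 0.950 = 0.4873
  σ(Item 1,Item 3) = 0.540 × 1.236 × 0.919 = 0.6134
  σ(Item 1,Item 4) = 0.505 × 1.236 × 1.513 = 0.9444
  σ(Item 2,Item 3) = 0.256 × 0.950 × 0.919 = 0.2235
  σ(Item 2,Item 4) = 0.558 × 0.950 × 1.513 = 0.8020
  σ(Item 3,Item 4) = 0.394 × 0.919 × 1.513 = 0.5478
σ²_T = Σσ²ᵢ + 2·Σσ_ij = 5.5639 + 2 × 3.6184 = 12.8007
α = (4/3)·(1 − 5.5639/12.8007) = 0.75

α = 0.75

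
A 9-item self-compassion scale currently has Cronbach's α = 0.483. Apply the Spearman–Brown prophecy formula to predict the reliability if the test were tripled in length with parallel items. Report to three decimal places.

predicted reliability = 0.737

Length factor m = 3
α' = m·α / (1 + (m−1)·α)
   = 3 × 0.483 / (1 + (3 − 1) × 0.483)
   = 1.4490 / 1.9660 = 0.737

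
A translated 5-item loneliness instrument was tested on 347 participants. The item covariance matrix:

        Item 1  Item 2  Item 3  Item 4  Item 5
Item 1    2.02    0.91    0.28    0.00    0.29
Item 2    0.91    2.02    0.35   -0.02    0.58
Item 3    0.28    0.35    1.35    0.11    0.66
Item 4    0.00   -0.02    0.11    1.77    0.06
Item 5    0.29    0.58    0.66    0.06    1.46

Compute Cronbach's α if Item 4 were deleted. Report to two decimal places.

Remaining items: Item 1, Item 2, Item 3, Item 5 (k = 4).
Σσᵢ² = 2.02 + 2.02 + 1.35 + 1.46 = 6.85
Var(T) = 6.85 + 2 × 3.07 = 12.99
α (item deleted) = (4/3)·(1 − 6.85/12.99) = 0.63

α = 0.63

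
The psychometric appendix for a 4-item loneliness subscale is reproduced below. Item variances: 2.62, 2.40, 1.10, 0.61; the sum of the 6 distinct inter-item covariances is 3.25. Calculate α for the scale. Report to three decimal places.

Σσᵢ² = 2.62 + 2.40 + 1.10 + 0.61 = 6.73
Sum of distinct covariances = 3.25
Var(T) = Σσᵢ² + 2·Σcov = 6.73 + 2 × 3.25 = 13.23
α = (4/3)·(1 − 6.73/13.23) = 0.655

α = 0.655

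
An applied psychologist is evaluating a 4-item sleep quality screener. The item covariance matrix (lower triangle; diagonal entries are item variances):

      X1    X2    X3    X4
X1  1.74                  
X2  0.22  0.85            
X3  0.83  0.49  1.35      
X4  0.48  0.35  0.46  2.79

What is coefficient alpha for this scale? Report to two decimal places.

sum of item variances = 1.74 + 0.85 + 1.35 + 2.79 = 6.73
Σ_{i<j} σ_ij = 2.83
σ²_total = 6.73 + 2 × 2.83 = 12.39
α = (k/(k−1))·(1 − sum of item variances/σ²_total) = (4/3)·(1 − 6.73/12.39) = 0.61

α = 0.61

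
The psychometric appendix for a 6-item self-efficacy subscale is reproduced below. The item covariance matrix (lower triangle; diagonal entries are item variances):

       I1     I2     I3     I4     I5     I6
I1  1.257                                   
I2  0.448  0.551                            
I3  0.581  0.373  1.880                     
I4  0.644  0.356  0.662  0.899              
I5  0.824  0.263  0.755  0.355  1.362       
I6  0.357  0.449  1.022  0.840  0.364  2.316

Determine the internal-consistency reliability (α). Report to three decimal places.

α = 0.801

ΣVar(i) = 1.257 + 0.551 + 1.880 + 0.899 + 1.362 + 2.316 = 8.265
Σ_{i<j} σ_ij = 8.293
Var(T) = 8.265 + 2 × 8.293 = 24.851
α = (k/(k−1))·(1 − ΣVar(i)/Var(T)) = (6/5)·(1 − 8.265/24.851) = 0.801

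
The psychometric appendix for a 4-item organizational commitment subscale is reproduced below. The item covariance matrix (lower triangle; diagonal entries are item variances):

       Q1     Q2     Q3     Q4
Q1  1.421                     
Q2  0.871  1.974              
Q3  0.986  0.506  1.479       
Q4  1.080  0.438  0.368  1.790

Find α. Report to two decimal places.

Σσ²ᵢ = 1.421 + 1.974 + 1.479 + 1.790 = 6.664
Sum of off-diagonal covariances = 4.249
σ²_T = 6.664 + 2 × 4.249 = 15.162
α = (k/(k−1))·(1 − Σσ²ᵢ/σ²_T) = (4/3)·(1 − 6.664/15.162) = 0.75

α = 0.75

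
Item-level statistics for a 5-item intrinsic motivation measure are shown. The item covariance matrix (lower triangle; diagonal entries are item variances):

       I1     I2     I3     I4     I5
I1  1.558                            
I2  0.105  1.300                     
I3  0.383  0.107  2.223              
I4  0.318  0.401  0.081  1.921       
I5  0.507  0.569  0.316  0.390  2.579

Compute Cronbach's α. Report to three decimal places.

Cronbach's α = 0.498

ΣVar(i) = 1.558 + 1.300 + 2.223 + 1.921 + 2.579 = 9.581
Sum of off-diagonal covariances = 3.177
σ²_total = 9.581 + 2 × 3.177 = 15.935
α = (k/(k−1))·(1 − ΣVar(i)/σ²_total) = (5/4)·(1 − 9.581/15.935) = 0.498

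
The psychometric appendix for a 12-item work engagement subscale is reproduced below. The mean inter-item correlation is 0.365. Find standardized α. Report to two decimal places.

Standardized α = k·r̄ / (1 + (k−1)·r̄) = 12 × 0.365 / (1 + 11 × 0.365)
  = 4.3800 / 5.0150 = 0.87

standardized α = 0.87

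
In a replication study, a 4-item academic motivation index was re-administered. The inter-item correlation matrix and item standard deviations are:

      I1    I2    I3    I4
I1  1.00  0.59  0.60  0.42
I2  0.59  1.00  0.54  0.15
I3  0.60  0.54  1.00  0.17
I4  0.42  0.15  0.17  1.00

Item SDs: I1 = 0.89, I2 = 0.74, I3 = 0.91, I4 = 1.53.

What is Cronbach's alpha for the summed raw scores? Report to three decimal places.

α = 0.661

Σσ²ᵢ = 0.89² + 0.74² + 0.91² + 1.53² = 4.5087
Covariances σ_ij = r_ij · s_i · s_j:
  σ(I1,I2) = 0.59 × 0.89 × 0.74 = 0.3886
  σ(I1,I3) = 0.60 × 0.89 × 0.91 = 0.4859
  σ(I1,I4) = 0.42 × 0.89 × 1.53 = 0.5719
  σ(I2,I3) = 0.54 × 0.74 × 0.91 = 0.3636
  σ(I2,I4) = 0.15 × 0.74 × 1.53 = 0.1698
  σ(I3,I4) = 0.17 × 0.91 × 1.53 = 0.2367
σ²_T = Σσ²ᵢ + 2·Σσ_ij = 4.5087 + 2 × 2.2165 = 8.9417
α = (4/3)·(1 − 4.5087/8.9417) = 0.661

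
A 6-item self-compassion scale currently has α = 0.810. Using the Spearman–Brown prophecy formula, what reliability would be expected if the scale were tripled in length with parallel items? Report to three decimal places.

Length factor m = 3
α' = m·α / (1 + (m−1)·α)
   = 3 × 0.810 / (1 + (3 − 1) × 0.810)
   = 2.4300 / 2.6200 = 0.927

predicted reliability = 0.927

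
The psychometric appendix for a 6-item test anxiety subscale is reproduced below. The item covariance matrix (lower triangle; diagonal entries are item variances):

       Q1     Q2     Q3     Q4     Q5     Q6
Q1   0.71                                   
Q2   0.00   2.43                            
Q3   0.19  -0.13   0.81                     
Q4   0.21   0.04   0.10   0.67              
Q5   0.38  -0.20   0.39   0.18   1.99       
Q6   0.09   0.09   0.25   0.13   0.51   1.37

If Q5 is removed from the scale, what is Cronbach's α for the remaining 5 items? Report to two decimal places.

α = 0.31

Remaining items: Q1, Q2, Q3, Q4, Q6 (k = 5).
sum of item variances = 0.71 + 2.43 + 0.81 + 0.67 + 1.37 = 5.99
σ²_T = 5.99 + 2 × 0.97 = 7.93
α (item deleted) = (5/4)·(1 − 5.99/7.93) = 0.31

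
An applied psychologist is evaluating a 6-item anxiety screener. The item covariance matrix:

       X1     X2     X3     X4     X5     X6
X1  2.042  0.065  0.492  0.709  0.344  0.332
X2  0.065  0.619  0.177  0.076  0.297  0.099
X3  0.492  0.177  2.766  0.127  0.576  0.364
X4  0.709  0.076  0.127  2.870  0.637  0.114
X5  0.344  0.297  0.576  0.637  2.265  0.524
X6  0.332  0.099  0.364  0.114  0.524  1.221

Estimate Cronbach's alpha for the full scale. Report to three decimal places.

α = 0.547

Σσ²ᵢ = 2.042 + 0.619 + 2.766 + 2.870 + 2.265 + 1.221 = 11.783
Σ_{i<j} σ_ij = 4.933
σ²_T = 11.783 + 2 × 4.933 = 21.649
α = (k/(k−1))·(1 − Σσ²ᵢ/σ²_T) = (6/5)·(1 − 11.783/21.649) = 0.547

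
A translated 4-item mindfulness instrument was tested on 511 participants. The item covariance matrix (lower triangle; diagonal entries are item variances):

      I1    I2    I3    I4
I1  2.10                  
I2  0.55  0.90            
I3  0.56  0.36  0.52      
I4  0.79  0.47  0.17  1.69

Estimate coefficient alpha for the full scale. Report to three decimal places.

Σσ²ᵢ = 2.10 + 0.90 + 0.52 + 1.69 = 5.21
Sum of off-diagonal covariances = 2.90
total variance = 5.21 + 2 × 2.90 = 11.01
α = (k/(k−1))·(1 − Σσ²ᵢ/total variance) = (4/3)·(1 − 5.21/11.01) = 0.702

α = 0.702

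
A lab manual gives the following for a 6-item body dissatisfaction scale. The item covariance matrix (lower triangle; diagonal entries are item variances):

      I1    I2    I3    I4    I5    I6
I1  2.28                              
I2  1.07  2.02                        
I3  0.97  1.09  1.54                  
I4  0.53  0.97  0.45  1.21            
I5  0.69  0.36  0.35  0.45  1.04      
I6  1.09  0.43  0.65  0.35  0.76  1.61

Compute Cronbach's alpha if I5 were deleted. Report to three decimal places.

Cronbach's alpha = 0.796

Remaining items: I1, I2, I3, I4, I6 (k = 5).
Σσᵢ² = 2.28 + 2.02 + 1.54 + 1.21 + 1.61 = 8.66
total variance = 8.66 + 2 × 7.60 = 23.86
α (item deleted) = (5/4)·(1 − 8.66/23.86) = 0.796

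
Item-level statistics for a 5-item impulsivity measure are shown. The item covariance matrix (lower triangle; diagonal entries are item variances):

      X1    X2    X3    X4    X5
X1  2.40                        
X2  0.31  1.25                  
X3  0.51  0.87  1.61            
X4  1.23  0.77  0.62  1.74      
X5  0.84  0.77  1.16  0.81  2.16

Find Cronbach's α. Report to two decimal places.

Cronbach's α = 0.79

sum of item variances = 2.40 + 1.25 + 1.61 + 1.74 + 2.16 = 9.16
Sum of the distinct covariances = 7.89
σ²_T = 9.16 + 2 × 7.89 = 24.94
α = (k/(k−1))·(1 − sum of item variances/σ²_T) = (5/4)·(1 − 9.16/24.94) = 0.79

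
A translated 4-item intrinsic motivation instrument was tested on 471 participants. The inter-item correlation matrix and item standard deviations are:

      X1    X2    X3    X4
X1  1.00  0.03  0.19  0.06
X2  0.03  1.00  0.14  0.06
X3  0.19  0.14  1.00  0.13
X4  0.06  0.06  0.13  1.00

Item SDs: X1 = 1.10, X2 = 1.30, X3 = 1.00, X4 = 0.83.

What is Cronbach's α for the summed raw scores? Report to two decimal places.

Σσ²ᵢ = 1.10² + 1.30² + 1.00² + 0.83² = 4.5889
Covariances σ_ij = r_ij · s_i · s_j:
  σ(X1,X2) = 0.03 × 1.10 × 1.30 = 0.0429
  σ(X1,X3) = 0.19 × 1.10 × 1.00 = 0.2090
  σ(X1,X4) = 0.06 × 1.10 × 0.83 = 0.0548
  σ(X2,X3) = 0.14 × 1.30 × 1.00 = 0.1820
  σ(X2,X4) = 0.06 × 1.30 × 0.83 = 0.0647
  σ(X3,X4) = 0.13 × 1.00 × 0.83 = 0.1079
σ²_T = Σσ²ᵢ + 2·Σσ_ij = 4.5889 + 2 × 0.6613 = 5.9115
α = (4/3)·(1 − 4.5889/5.9115) = 0.30

Cronbach's α = 0.30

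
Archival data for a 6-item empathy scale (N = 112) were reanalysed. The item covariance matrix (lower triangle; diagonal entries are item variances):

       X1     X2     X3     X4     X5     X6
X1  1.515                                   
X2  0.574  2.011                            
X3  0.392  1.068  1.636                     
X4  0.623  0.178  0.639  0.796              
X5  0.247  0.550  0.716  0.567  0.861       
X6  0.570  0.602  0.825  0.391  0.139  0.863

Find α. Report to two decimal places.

Σσᵢ² = 1.515 + 2.011 + 1.636 + 0.796 + 0.861 + 0.863 = 7.682
Sum of the distinct covariances = 8.081
total variance = 7.682 + 2 × 8.081 = 23.844
α = (k/(k−1))·(1 − Σσᵢ²/total variance) = (6/5)·(1 − 7.682/23.844) = 0.81

α = 0.81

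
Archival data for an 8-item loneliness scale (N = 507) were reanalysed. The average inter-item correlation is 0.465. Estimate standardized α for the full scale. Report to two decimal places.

Standardized α = k·r̄ / (1 + (k−1)·r̄) = 8 × 0.465 / (1 + 7 × 0.465)
  = 3.7200 / 4.2550 = 0.87

α = 0.87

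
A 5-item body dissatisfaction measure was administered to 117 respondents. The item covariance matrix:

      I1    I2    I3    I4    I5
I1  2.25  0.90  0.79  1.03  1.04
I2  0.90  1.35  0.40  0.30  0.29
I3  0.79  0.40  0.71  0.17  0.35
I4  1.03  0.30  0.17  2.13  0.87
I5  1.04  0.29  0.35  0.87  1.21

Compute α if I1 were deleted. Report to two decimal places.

Remaining items: I2, I3, I4, I5 (k = 4).
Σσᵢ² = 1.35 + 0.71 + 2.13 + 1.21 = 5.40
total variance = 5.40 + 2 × 2.38 = 10.16
α (item deleted) = (4/3)·(1 − 5.40/10.16) = 0.62

α = 0.62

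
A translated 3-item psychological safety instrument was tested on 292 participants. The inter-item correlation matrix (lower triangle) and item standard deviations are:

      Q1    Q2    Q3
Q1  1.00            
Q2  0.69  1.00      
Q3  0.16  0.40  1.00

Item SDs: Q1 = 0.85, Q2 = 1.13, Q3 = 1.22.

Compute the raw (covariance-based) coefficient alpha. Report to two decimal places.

α = 0.66

Σσ²ᵢ = 0.85² + 1.13² + 1.22² = 3.4878
Covariances σ_ij = r_ij · s_i · s_j:
  σ(Q1,Q2) = 0.69 × 0.85 × 1.13 = 0.6627
  σ(Q1,Q3) = 0.16 × 0.85 × 1.22 = 0.1659
  σ(Q2,Q3) = 0.40 × 1.13 × 1.22 = 0.5514
σ²_T = Σσ²ᵢ + 2·Σσ_ij = 3.4878 + 2 × 1.3800 = 6.2478
α = (3/2)·(1 − 3.4878/6.2478) = 0.66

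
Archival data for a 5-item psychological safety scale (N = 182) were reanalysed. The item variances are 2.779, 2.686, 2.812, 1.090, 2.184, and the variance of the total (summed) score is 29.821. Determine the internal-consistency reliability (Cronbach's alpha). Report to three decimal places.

Σσᵢ² = 2.779 + 2.686 + 2.812 + 1.090 + 2.184 = 11.551
α = (k/(k−1))·(1 − Σσᵢ²/σ²_T) = (5/4)·(1 − 11.551/29.821) = 0.766

Cronbach's alpha = 0.766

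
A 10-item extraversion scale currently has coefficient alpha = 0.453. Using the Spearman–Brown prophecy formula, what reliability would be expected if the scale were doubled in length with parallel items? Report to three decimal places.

Length factor m = 2
α' = m·α / (1 + (m−1)·α)
   = 2 × 0.453 / (1 + (2 − 1) × 0.453)
   = 0.9060 / 1.4530 = 0.624

predicted reliability = 0.624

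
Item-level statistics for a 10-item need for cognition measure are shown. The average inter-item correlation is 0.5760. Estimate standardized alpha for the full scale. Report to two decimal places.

α = 0.93

Standardized α = k·r̄ / (1 + (k−1)·r̄) = 10 × 0.5760 / (1 + 9 × 0.5760)
  = 5.7600 / 6.1840 = 0.93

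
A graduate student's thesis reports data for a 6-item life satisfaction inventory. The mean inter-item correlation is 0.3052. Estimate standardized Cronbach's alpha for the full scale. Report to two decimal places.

α = 0.72

Standardized α = k·r̄ / (1 + (k−1)·r̄) = 6 × 0.3052 / (1 + 5 × 0.3052)
  = 1.8312 / 2.5260 = 0.72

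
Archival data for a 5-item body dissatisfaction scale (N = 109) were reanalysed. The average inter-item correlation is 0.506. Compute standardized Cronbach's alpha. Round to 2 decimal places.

α = 0.84

Standardized α = k·r̄ / (1 + (k−1)·r̄) = 5 × 0.506 / (1 + 4 × 0.506)
  = 2.5300 / 3.0240 = 0.84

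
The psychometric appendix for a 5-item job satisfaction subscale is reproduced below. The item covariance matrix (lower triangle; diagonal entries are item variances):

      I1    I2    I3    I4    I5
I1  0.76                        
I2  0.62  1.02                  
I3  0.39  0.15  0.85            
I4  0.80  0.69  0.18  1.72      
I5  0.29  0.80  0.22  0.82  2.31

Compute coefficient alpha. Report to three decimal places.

coefficient alpha = 0.748

sum of item variances = 0.76 + 1.02 + 0.85 + 1.72 + 2.31 = 6.66
Sum of the distinct covariances = 4.96
total variance = 6.66 + 2 × 4.96 = 16.58
α = (k/(k−1))·(1 − sum of item variances/total variance) = (5/4)·(1 − 6.66/16.58) = 0.748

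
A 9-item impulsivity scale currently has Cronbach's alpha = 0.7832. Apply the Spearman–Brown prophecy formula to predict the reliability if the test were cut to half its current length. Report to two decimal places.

Length factor m = 1/2
α' = m·α / (1 − (1−m)·α)
   = 1/2 × 0.7832 / (1 − (1 − 1/2) × 0.7832)
   = 0.3916 / 0.6084 = 0.64

predicted reliability = 0.64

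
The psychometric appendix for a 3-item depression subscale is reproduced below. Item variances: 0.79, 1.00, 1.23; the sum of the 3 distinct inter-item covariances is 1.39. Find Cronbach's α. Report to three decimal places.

Σσ²ᵢ = 0.79 + 1.00 + 1.23 = 3.02
Sum of distinct covariances = 1.39
total variance = Σσ²ᵢ + 2·Σcov = 3.02 + 2 × 1.39 = 5.80
α = (3/2)·(1 − 3.02/5.80) = 0.719

Cronbach's α = 0.719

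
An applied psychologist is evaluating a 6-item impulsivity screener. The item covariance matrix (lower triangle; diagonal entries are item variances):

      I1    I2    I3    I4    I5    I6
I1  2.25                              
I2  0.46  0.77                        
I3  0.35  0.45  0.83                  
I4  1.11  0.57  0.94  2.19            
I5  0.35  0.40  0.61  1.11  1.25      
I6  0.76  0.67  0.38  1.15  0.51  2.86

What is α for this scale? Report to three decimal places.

α = 0.791

ΣVar(i) = 2.25 + 0.77 + 0.83 + 2.19 + 1.25 + 2.86 = 10.15
Sum of the distinct covariances = 9.82
total variance = 10.15 + 2 × 9.82 = 29.79
α = (k/(k−1))·(1 − ΣVar(i)/total variance) = (6/5)·(1 − 10.15/29.79) = 0.791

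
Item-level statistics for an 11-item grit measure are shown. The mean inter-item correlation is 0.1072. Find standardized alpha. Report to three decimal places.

α = 0.569

Standardized α = k·r̄ / (1 + (k−1)·r̄) = 11 × 0.1072 / (1 + 10 × 0.1072)
  = 1.1792 / 2.0720 = 0.569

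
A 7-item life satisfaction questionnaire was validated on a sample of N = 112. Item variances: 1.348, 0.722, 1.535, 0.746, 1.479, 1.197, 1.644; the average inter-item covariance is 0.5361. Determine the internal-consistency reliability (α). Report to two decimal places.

α = 0.84

Σσ²ᵢ = 1.348 + 0.722 + 1.535 + 0.746 + 1.479 + 1.197 + 1.644 = 8.671
Sum of the 21 distinct covariances = 21 × 0.5361 = 11.2581
total variance = Σσ²ᵢ + 2·Σcov = 8.671 + 2 × 11.2581 = 31.1872
α = (7/6)·(1 − 8.671/31.1872) = 0.84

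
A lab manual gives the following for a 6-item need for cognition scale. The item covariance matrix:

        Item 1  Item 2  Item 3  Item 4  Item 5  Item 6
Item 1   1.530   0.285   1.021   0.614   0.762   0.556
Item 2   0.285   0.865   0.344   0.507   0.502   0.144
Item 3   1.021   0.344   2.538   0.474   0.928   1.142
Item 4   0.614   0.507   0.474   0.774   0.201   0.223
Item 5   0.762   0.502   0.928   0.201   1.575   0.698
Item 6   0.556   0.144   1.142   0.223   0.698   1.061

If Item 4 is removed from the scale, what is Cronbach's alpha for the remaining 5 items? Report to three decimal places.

α = 0.785

Remaining items: Item 1, Item 2, Item 3, Item 5, Item 6 (k = 5).
Σσᵢ² = 1.530 + 0.865 + 2.538 + 1.575 + 1.061 = 7.569
σ²_total = 7.569 + 2 × 6.382 = 20.333
α (item deleted) = (5/4)·(1 − 7.569/20.333) = 0.785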